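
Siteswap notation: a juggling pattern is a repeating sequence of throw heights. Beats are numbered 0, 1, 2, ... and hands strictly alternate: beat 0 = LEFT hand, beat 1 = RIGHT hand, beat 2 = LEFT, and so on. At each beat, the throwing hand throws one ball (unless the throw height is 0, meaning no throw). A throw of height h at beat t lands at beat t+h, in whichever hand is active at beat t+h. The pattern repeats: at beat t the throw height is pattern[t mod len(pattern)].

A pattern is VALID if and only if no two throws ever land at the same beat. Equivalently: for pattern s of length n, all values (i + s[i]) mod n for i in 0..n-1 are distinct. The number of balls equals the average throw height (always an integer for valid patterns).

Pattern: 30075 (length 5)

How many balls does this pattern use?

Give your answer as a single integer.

Answer: 3

Derivation:
Pattern = [3, 0, 0, 7, 5], length n = 5
  position 0: throw height = 3, running sum = 3
  position 1: throw height = 0, running sum = 3
  position 2: throw height = 0, running sum = 3
  position 3: throw height = 7, running sum = 10
  position 4: throw height = 5, running sum = 15
Total sum = 15; balls = sum / n = 15 / 5 = 3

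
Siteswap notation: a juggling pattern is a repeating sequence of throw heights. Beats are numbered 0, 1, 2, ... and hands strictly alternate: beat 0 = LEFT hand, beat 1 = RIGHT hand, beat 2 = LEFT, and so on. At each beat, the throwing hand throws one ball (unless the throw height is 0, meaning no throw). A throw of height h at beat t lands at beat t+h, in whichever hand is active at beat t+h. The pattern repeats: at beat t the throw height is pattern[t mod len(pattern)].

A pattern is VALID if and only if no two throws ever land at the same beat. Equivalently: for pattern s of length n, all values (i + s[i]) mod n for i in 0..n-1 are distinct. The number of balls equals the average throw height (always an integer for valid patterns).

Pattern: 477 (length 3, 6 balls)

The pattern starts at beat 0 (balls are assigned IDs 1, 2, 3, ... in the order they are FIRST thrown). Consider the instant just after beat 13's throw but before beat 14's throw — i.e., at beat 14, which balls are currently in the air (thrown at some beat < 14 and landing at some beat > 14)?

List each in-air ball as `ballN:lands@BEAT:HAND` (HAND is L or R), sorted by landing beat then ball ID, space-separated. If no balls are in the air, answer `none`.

Beat 0 (L): throw ball1 h=4 -> lands@4:L; in-air after throw: [b1@4:L]
Beat 1 (R): throw ball2 h=7 -> lands@8:L; in-air after throw: [b1@4:L b2@8:L]
Beat 2 (L): throw ball3 h=7 -> lands@9:R; in-air after throw: [b1@4:L b2@8:L b3@9:R]
Beat 3 (R): throw ball4 h=4 -> lands@7:R; in-air after throw: [b1@4:L b4@7:R b2@8:L b3@9:R]
Beat 4 (L): throw ball1 h=7 -> lands@11:R; in-air after throw: [b4@7:R b2@8:L b3@9:R b1@11:R]
Beat 5 (R): throw ball5 h=7 -> lands@12:L; in-air after throw: [b4@7:R b2@8:L b3@9:R b1@11:R b5@12:L]
Beat 6 (L): throw ball6 h=4 -> lands@10:L; in-air after throw: [b4@7:R b2@8:L b3@9:R b6@10:L b1@11:R b5@12:L]
Beat 7 (R): throw ball4 h=7 -> lands@14:L; in-air after throw: [b2@8:L b3@9:R b6@10:L b1@11:R b5@12:L b4@14:L]
Beat 8 (L): throw ball2 h=7 -> lands@15:R; in-air after throw: [b3@9:R b6@10:L b1@11:R b5@12:L b4@14:L b2@15:R]
Beat 9 (R): throw ball3 h=4 -> lands@13:R; in-air after throw: [b6@10:L b1@11:R b5@12:L b3@13:R b4@14:L b2@15:R]
Beat 10 (L): throw ball6 h=7 -> lands@17:R; in-air after throw: [b1@11:R b5@12:L b3@13:R b4@14:L b2@15:R b6@17:R]
Beat 11 (R): throw ball1 h=7 -> lands@18:L; in-air after throw: [b5@12:L b3@13:R b4@14:L b2@15:R b6@17:R b1@18:L]
Beat 12 (L): throw ball5 h=4 -> lands@16:L; in-air after throw: [b3@13:R b4@14:L b2@15:R b5@16:L b6@17:R b1@18:L]
Beat 13 (R): throw ball3 h=7 -> lands@20:L; in-air after throw: [b4@14:L b2@15:R b5@16:L b6@17:R b1@18:L b3@20:L]
Beat 14 (L): throw ball4 h=7 -> lands@21:R; in-air after throw: [b2@15:R b5@16:L b6@17:R b1@18:L b3@20:L b4@21:R]

Answer: ball2:lands@15:R ball5:lands@16:L ball6:lands@17:R ball1:lands@18:L ball3:lands@20:L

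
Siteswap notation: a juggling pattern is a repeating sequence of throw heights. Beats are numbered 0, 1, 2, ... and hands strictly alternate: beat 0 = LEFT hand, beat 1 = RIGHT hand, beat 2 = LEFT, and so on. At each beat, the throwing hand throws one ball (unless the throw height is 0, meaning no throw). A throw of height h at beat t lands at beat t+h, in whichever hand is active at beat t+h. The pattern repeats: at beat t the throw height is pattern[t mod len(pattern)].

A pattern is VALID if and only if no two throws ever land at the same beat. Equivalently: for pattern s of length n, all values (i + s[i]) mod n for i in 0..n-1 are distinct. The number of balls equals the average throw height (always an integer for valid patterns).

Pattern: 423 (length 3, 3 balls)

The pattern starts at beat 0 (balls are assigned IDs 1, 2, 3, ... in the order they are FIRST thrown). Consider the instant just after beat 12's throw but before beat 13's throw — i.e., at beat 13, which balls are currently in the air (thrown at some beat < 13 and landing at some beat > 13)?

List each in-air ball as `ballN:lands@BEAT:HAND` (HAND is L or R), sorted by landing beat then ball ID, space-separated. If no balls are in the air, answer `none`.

Beat 0 (L): throw ball1 h=4 -> lands@4:L; in-air after throw: [b1@4:L]
Beat 1 (R): throw ball2 h=2 -> lands@3:R; in-air after throw: [b2@3:R b1@4:L]
Beat 2 (L): throw ball3 h=3 -> lands@5:R; in-air after throw: [b2@3:R b1@4:L b3@5:R]
Beat 3 (R): throw ball2 h=4 -> lands@7:R; in-air after throw: [b1@4:L b3@5:R b2@7:R]
Beat 4 (L): throw ball1 h=2 -> lands@6:L; in-air after throw: [b3@5:R b1@6:L b2@7:R]
Beat 5 (R): throw ball3 h=3 -> lands@8:L; in-air after throw: [b1@6:L b2@7:R b3@8:L]
Beat 6 (L): throw ball1 h=4 -> lands@10:L; in-air after throw: [b2@7:R b3@8:L b1@10:L]
Beat 7 (R): throw ball2 h=2 -> lands@9:R; in-air after throw: [b3@8:L b2@9:R b1@10:L]
Beat 8 (L): throw ball3 h=3 -> lands@11:R; in-air after throw: [b2@9:R b1@10:L b3@11:R]
Beat 9 (R): throw ball2 h=4 -> lands@13:R; in-air after throw: [b1@10:L b3@11:R b2@13:R]
Beat 10 (L): throw ball1 h=2 -> lands@12:L; in-air after throw: [b3@11:R b1@12:L b2@13:R]
Beat 11 (R): throw ball3 h=3 -> lands@14:L; in-air after throw: [b1@12:L b2@13:R b3@14:L]
Beat 12 (L): throw ball1 h=4 -> lands@16:L; in-air after throw: [b2@13:R b3@14:L b1@16:L]
Beat 13 (R): throw ball2 h=2 -> lands@15:R; in-air after throw: [b3@14:L b2@15:R b1@16:L]

Answer: ball3:lands@14:L ball1:lands@16:L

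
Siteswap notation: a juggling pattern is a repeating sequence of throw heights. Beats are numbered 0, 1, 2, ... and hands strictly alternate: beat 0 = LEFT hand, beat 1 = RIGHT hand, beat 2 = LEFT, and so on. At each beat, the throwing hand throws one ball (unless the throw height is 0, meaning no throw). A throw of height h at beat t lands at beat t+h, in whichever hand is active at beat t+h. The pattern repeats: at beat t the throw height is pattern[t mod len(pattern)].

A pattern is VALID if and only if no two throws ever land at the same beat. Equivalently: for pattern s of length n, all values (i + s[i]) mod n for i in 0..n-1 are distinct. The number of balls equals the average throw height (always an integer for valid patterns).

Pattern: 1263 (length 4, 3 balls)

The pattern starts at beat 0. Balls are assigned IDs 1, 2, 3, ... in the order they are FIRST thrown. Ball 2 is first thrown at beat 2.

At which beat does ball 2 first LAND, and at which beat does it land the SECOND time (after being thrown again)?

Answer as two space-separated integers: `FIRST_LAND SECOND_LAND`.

Answer: 8 9

Derivation:
Beat 0 (L): throw ball1 h=1 -> lands@1:R; in-air after throw: [b1@1:R]
Beat 1 (R): throw ball1 h=2 -> lands@3:R; in-air after throw: [b1@3:R]
Beat 2 (L): throw ball2 h=6 -> lands@8:L; in-air after throw: [b1@3:R b2@8:L]
Beat 3 (R): throw ball1 h=3 -> lands@6:L; in-air after throw: [b1@6:L b2@8:L]
Beat 4 (L): throw ball3 h=1 -> lands@5:R; in-air after throw: [b3@5:R b1@6:L b2@8:L]
Beat 5 (R): throw ball3 h=2 -> lands@7:R; in-air after throw: [b1@6:L b3@7:R b2@8:L]
Beat 6 (L): throw ball1 h=6 -> lands@12:L; in-air after throw: [b3@7:R b2@8:L b1@12:L]
Beat 7 (R): throw ball3 h=3 -> lands@10:L; in-air after throw: [b2@8:L b3@10:L b1@12:L]
Beat 8 (L): throw ball2 h=1 -> lands@9:R; in-air after throw: [b2@9:R b3@10:L b1@12:L]
Beat 9 (R): throw ball2 h=2 -> lands@11:R; in-air after throw: [b3@10:L b2@11:R b1@12:L]
Ball 2: thrown@2 h=6 -> first land @8; rethrown@8 h=1 -> second land @9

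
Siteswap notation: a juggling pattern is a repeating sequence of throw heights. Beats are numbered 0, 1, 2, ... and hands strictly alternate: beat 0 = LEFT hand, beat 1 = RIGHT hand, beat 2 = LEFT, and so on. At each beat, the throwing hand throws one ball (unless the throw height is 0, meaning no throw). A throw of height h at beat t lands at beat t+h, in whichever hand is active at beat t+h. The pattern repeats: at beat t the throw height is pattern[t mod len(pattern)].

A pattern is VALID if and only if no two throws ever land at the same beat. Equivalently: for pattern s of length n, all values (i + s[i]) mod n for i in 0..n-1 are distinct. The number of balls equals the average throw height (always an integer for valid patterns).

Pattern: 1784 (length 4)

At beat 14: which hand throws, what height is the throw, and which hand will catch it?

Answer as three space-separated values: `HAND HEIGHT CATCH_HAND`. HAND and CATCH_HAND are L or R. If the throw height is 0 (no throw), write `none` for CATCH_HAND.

Answer: L 8 L

Derivation:
Beat 14: 14 mod 2 = 0, so hand = L
Throw height = pattern[14 mod 4] = pattern[2] = 8
Lands at beat 14+8=22, 22 mod 2 = 0, so catch hand = L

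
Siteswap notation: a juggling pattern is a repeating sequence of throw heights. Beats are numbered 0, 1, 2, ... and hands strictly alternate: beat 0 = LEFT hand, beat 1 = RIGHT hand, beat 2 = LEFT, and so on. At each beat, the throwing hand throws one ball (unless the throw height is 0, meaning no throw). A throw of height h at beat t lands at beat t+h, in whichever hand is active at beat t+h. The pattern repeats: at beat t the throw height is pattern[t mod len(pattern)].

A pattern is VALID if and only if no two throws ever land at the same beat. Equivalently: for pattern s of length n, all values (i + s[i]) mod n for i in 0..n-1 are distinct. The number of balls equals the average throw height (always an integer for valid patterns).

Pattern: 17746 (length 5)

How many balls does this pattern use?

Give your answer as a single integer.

Answer: 5

Derivation:
Pattern = [1, 7, 7, 4, 6], length n = 5
  position 0: throw height = 1, running sum = 1
  position 1: throw height = 7, running sum = 8
  position 2: throw height = 7, running sum = 15
  position 3: throw height = 4, running sum = 19
  position 4: throw height = 6, running sum = 25
Total sum = 25; balls = sum / n = 25 / 5 = 5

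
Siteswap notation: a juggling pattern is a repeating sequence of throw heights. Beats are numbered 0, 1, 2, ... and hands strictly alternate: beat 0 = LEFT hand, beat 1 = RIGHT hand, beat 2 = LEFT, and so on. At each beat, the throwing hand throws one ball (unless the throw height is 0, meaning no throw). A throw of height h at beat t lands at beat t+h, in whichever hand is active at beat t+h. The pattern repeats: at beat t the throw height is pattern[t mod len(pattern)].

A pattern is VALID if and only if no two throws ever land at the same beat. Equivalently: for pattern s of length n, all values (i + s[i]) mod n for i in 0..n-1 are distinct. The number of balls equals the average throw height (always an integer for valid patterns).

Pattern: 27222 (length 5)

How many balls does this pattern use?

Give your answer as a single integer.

Answer: 3

Derivation:
Pattern = [2, 7, 2, 2, 2], length n = 5
  position 0: throw height = 2, running sum = 2
  position 1: throw height = 7, running sum = 9
  position 2: throw height = 2, running sum = 11
  position 3: throw height = 2, running sum = 13
  position 4: throw height = 2, running sum = 15
Total sum = 15; balls = sum / n = 15 / 5 = 3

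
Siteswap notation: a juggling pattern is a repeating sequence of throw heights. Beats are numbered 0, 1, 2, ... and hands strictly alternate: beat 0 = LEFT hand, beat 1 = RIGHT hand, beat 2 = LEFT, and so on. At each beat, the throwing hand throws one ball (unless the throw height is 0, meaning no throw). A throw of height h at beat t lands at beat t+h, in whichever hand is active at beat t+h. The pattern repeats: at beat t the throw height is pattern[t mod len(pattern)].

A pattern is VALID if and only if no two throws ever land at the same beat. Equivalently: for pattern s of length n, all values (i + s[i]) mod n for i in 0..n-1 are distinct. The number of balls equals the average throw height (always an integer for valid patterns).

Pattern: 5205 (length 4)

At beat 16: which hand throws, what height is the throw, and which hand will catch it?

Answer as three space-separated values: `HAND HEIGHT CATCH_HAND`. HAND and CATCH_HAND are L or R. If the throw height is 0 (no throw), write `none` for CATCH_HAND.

Beat 16: 16 mod 2 = 0, so hand = L
Throw height = pattern[16 mod 4] = pattern[0] = 5
Lands at beat 16+5=21, 21 mod 2 = 1, so catch hand = R

Answer: L 5 R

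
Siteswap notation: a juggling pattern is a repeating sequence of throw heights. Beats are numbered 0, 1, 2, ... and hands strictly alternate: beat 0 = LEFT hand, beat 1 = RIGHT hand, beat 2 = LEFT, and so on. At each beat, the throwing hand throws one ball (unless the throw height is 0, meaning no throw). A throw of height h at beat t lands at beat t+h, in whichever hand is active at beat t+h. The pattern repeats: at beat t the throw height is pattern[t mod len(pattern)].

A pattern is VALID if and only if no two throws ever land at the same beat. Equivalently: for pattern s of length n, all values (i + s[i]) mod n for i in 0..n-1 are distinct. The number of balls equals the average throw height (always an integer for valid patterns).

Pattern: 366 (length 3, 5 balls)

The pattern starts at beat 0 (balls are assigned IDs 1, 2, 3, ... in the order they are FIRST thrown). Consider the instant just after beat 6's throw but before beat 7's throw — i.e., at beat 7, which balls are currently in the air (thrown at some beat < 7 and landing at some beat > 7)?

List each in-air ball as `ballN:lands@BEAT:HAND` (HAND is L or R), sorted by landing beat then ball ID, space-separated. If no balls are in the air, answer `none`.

Beat 0 (L): throw ball1 h=3 -> lands@3:R; in-air after throw: [b1@3:R]
Beat 1 (R): throw ball2 h=6 -> lands@7:R; in-air after throw: [b1@3:R b2@7:R]
Beat 2 (L): throw ball3 h=6 -> lands@8:L; in-air after throw: [b1@3:R b2@7:R b3@8:L]
Beat 3 (R): throw ball1 h=3 -> lands@6:L; in-air after throw: [b1@6:L b2@7:R b3@8:L]
Beat 4 (L): throw ball4 h=6 -> lands@10:L; in-air after throw: [b1@6:L b2@7:R b3@8:L b4@10:L]
Beat 5 (R): throw ball5 h=6 -> lands@11:R; in-air after throw: [b1@6:L b2@7:R b3@8:L b4@10:L b5@11:R]
Beat 6 (L): throw ball1 h=3 -> lands@9:R; in-air after throw: [b2@7:R b3@8:L b1@9:R b4@10:L b5@11:R]
Beat 7 (R): throw ball2 h=6 -> lands@13:R; in-air after throw: [b3@8:L b1@9:R b4@10:L b5@11:R b2@13:R]

Answer: ball3:lands@8:L ball1:lands@9:R ball4:lands@10:L ball5:lands@11:R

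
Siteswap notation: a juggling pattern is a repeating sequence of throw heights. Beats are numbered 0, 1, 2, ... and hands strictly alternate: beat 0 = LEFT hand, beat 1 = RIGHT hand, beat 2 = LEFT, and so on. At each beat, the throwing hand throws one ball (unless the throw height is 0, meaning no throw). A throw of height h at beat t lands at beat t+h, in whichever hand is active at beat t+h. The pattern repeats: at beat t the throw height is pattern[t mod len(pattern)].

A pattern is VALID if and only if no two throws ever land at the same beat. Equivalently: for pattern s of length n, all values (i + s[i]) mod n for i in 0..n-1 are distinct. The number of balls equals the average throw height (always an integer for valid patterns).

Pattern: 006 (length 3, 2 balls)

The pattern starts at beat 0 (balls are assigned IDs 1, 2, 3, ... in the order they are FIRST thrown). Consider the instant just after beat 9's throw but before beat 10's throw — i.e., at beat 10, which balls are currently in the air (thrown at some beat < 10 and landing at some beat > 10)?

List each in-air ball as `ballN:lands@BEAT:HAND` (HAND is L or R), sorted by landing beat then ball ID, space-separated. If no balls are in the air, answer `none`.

Beat 2 (L): throw ball1 h=6 -> lands@8:L; in-air after throw: [b1@8:L]
Beat 5 (R): throw ball2 h=6 -> lands@11:R; in-air after throw: [b1@8:L b2@11:R]
Beat 8 (L): throw ball1 h=6 -> lands@14:L; in-air after throw: [b2@11:R b1@14:L]

Answer: ball2:lands@11:R ball1:lands@14:L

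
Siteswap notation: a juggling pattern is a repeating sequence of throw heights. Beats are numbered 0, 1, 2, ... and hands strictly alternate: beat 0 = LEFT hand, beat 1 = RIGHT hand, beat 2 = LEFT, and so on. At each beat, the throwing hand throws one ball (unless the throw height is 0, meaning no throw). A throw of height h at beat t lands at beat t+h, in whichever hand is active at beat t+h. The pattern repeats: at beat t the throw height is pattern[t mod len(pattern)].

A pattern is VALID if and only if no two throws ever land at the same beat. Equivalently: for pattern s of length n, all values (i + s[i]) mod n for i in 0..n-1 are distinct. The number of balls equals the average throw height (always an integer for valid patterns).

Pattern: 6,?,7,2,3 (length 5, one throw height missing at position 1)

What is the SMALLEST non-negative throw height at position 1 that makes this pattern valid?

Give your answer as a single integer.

Answer: 2

Derivation:
i=0: (0 + 6) mod 5 = 1
i=1: s[i]=? (unknown)
i=2: (2 + 7) mod 5 = 4
i=3: (3 + 2) mod 5 = 0
i=4: (4 + 3) mod 5 = 2
Known residues: [0, 1, 2, 4]; need a permutation of 0..4, so missing residue r = 3
Need (1 + s) mod 5 = 3; smallest s = (3 - 1) mod 5 = 2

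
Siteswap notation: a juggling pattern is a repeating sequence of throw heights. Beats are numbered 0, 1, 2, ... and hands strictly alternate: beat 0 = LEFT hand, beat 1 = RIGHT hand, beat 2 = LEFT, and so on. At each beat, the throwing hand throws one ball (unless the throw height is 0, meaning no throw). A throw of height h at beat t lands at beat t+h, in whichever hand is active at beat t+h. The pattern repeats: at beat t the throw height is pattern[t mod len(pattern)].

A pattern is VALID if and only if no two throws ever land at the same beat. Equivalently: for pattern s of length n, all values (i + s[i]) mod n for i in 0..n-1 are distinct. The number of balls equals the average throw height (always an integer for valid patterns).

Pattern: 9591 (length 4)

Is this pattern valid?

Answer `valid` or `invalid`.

Answer: valid

Derivation:
i=0: (i + s[i]) mod n = (0 + 9) mod 4 = 1
i=1: (i + s[i]) mod n = (1 + 5) mod 4 = 2
i=2: (i + s[i]) mod n = (2 + 9) mod 4 = 3
i=3: (i + s[i]) mod n = (3 + 1) mod 4 = 0
Residues: [1, 2, 3, 0], distinct: True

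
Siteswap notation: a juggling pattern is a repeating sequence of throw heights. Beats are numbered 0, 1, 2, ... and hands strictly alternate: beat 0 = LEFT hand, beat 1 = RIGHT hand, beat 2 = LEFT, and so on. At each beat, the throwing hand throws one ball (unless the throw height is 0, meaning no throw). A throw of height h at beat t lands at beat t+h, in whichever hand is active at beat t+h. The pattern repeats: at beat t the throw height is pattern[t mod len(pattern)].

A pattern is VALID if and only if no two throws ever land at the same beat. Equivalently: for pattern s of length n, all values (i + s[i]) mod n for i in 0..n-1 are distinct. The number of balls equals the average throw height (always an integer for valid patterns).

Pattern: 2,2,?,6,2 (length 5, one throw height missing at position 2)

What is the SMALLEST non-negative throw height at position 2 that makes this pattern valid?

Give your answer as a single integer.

i=0: (0 + 2) mod 5 = 2
i=1: (1 + 2) mod 5 = 3
i=2: s[i]=? (unknown)
i=3: (3 + 6) mod 5 = 4
i=4: (4 + 2) mod 5 = 1
Known residues: [1, 2, 3, 4]; need a permutation of 0..4, so missing residue r = 0
Need (2 + s) mod 5 = 0; smallest s = (0 - 2) mod 5 = 3

Answer: 3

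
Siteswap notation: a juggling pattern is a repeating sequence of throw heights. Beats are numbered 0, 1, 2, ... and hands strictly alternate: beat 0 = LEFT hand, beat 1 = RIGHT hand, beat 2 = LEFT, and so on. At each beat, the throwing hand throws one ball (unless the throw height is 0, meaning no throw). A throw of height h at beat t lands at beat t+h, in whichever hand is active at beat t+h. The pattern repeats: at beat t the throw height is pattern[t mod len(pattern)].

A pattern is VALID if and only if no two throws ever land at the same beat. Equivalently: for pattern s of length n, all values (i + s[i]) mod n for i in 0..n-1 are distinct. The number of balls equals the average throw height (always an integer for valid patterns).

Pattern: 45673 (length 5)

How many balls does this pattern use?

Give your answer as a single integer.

Answer: 5

Derivation:
Pattern = [4, 5, 6, 7, 3], length n = 5
  position 0: throw height = 4, running sum = 4
  position 1: throw height = 5, running sum = 9
  position 2: throw height = 6, running sum = 15
  position 3: throw height = 7, running sum = 22
  position 4: throw height = 3, running sum = 25
Total sum = 25; balls = sum / n = 25 / 5 = 5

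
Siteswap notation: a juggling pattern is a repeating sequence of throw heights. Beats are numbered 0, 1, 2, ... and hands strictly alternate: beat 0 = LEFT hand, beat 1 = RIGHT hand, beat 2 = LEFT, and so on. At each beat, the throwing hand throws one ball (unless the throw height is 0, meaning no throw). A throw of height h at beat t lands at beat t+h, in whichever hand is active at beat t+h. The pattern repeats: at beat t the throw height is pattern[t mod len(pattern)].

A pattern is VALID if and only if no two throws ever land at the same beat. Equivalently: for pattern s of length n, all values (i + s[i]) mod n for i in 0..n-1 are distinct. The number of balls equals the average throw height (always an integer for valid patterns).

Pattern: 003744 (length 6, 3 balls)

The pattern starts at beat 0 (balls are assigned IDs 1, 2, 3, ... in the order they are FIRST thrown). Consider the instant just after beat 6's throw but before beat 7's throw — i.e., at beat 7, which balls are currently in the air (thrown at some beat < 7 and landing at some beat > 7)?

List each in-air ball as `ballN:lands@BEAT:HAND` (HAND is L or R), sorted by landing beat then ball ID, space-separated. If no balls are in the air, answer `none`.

Answer: ball3:lands@8:L ball1:lands@9:R ball2:lands@10:L

Derivation:
Beat 2 (L): throw ball1 h=3 -> lands@5:R; in-air after throw: [b1@5:R]
Beat 3 (R): throw ball2 h=7 -> lands@10:L; in-air after throw: [b1@5:R b2@10:L]
Beat 4 (L): throw ball3 h=4 -> lands@8:L; in-air after throw: [b1@5:R b3@8:L b2@10:L]
Beat 5 (R): throw ball1 h=4 -> lands@9:R; in-air after throw: [b3@8:L b1@9:R b2@10:L]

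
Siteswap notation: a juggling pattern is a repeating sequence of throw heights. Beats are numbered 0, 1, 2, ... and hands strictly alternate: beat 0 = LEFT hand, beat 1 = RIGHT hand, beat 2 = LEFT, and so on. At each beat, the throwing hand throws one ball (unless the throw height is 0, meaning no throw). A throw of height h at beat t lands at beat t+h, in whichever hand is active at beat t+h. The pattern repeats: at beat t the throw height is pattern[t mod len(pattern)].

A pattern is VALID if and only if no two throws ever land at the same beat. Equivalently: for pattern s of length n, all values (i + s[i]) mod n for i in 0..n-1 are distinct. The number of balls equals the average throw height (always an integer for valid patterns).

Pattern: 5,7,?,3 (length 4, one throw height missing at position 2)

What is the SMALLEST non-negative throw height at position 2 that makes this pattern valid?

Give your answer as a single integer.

Answer: 1

Derivation:
i=0: (0 + 5) mod 4 = 1
i=1: (1 + 7) mod 4 = 0
i=2: s[i]=? (unknown)
i=3: (3 + 3) mod 4 = 2
Known residues: [0, 1, 2]; need a permutation of 0..3, so missing residue r = 3
Need (2 + s) mod 4 = 3; smallest s = (3 - 2) mod 4 = 1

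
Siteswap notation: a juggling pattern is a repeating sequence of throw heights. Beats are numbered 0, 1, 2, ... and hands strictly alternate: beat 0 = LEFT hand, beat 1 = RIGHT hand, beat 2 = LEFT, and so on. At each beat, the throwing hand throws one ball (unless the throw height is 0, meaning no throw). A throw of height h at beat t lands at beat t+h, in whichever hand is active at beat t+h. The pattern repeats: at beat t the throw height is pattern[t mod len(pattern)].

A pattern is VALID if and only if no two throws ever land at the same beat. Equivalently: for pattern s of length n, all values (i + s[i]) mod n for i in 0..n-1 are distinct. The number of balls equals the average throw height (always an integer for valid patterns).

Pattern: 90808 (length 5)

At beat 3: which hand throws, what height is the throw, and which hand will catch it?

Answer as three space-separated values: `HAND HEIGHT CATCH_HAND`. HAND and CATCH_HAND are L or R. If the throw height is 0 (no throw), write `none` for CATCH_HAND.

Beat 3: 3 mod 2 = 1, so hand = R
Throw height = pattern[3 mod 5] = pattern[3] = 0

Answer: R 0 none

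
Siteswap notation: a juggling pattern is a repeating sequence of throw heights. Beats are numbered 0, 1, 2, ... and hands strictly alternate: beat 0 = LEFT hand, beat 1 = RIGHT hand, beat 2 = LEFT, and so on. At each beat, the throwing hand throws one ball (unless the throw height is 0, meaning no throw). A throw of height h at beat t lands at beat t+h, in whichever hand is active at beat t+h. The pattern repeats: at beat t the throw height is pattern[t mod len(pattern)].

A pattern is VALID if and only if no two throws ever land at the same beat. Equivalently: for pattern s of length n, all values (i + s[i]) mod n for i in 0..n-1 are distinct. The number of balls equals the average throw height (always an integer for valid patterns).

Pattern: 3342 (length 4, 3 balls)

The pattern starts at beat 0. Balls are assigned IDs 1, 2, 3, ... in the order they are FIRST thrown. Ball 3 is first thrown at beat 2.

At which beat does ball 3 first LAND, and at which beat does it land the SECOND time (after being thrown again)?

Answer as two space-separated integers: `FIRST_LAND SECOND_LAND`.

Beat 0 (L): throw ball1 h=3 -> lands@3:R; in-air after throw: [b1@3:R]
Beat 1 (R): throw ball2 h=3 -> lands@4:L; in-air after throw: [b1@3:R b2@4:L]
Beat 2 (L): throw ball3 h=4 -> lands@6:L; in-air after throw: [b1@3:R b2@4:L b3@6:L]
Beat 3 (R): throw ball1 h=2 -> lands@5:R; in-air after throw: [b2@4:L b1@5:R b3@6:L]
Beat 4 (L): throw ball2 h=3 -> lands@7:R; in-air after throw: [b1@5:R b3@6:L b2@7:R]
Beat 5 (R): throw ball1 h=3 -> lands@8:L; in-air after throw: [b3@6:L b2@7:R b1@8:L]
Beat 6 (L): throw ball3 h=4 -> lands@10:L; in-air after throw: [b2@7:R b1@8:L b3@10:L]
Beat 7 (R): throw ball2 h=2 -> lands@9:R; in-air after throw: [b1@8:L b2@9:R b3@10:L]
Beat 8 (L): throw ball1 h=3 -> lands@11:R; in-air after throw: [b2@9:R b3@10:L b1@11:R]
Beat 9 (R): throw ball2 h=3 -> lands@12:L; in-air after throw: [b3@10:L b1@11:R b2@12:L]
Beat 10 (L): throw ball3 h=4 -> lands@14:L; in-air after throw: [b1@11:R b2@12:L b3@14:L]
Ball 3: thrown@2 h=4 -> first land @6; rethrown@6 h=4 -> second land @10

Answer: 6 10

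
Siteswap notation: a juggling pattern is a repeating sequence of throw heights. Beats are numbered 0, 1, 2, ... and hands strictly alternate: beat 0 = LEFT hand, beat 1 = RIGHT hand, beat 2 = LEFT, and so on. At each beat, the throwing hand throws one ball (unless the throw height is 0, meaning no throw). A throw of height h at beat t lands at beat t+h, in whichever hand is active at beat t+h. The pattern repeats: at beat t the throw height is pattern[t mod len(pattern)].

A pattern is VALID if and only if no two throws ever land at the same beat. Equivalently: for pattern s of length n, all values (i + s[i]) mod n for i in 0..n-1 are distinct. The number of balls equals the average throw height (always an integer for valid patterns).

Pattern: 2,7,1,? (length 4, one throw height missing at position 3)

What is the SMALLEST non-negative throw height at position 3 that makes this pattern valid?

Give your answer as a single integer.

i=0: (0 + 2) mod 4 = 2
i=1: (1 + 7) mod 4 = 0
i=2: (2 + 1) mod 4 = 3
i=3: s[i]=? (unknown)
Known residues: [0, 2, 3]; need a permutation of 0..3, so missing residue r = 1
Need (3 + s) mod 4 = 1; smallest s = (1 - 3) mod 4 = 2

Answer: 2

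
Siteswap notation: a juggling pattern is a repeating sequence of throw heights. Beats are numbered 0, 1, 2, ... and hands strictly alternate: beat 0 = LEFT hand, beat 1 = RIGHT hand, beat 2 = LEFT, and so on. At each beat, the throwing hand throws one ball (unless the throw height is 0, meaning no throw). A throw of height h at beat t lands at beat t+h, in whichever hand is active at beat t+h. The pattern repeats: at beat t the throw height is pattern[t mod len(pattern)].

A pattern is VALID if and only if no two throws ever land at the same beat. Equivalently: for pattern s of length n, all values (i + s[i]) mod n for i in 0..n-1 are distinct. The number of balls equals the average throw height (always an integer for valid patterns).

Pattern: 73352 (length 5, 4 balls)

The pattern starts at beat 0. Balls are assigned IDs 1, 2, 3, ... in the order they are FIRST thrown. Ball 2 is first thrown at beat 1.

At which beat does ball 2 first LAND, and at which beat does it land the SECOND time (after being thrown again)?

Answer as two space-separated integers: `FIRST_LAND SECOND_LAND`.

Answer: 4 6

Derivation:
Beat 0 (L): throw ball1 h=7 -> lands@7:R; in-air after throw: [b1@7:R]
Beat 1 (R): throw ball2 h=3 -> lands@4:L; in-air after throw: [b2@4:L b1@7:R]
Beat 2 (L): throw ball3 h=3 -> lands@5:R; in-air after throw: [b2@4:L b3@5:R b1@7:R]
Beat 3 (R): throw ball4 h=5 -> lands@8:L; in-air after throw: [b2@4:L b3@5:R b1@7:R b4@8:L]
Beat 4 (L): throw ball2 h=2 -> lands@6:L; in-air after throw: [b3@5:R b2@6:L b1@7:R b4@8:L]
Beat 5 (R): throw ball3 h=7 -> lands@12:L; in-air after throw: [b2@6:L b1@7:R b4@8:L b3@12:L]
Beat 6 (L): throw ball2 h=3 -> lands@9:R; in-air after throw: [b1@7:R b4@8:L b2@9:R b3@12:L]
Ball 2: thrown@1 h=3 -> first land @4; rethrown@4 h=2 -> second land @6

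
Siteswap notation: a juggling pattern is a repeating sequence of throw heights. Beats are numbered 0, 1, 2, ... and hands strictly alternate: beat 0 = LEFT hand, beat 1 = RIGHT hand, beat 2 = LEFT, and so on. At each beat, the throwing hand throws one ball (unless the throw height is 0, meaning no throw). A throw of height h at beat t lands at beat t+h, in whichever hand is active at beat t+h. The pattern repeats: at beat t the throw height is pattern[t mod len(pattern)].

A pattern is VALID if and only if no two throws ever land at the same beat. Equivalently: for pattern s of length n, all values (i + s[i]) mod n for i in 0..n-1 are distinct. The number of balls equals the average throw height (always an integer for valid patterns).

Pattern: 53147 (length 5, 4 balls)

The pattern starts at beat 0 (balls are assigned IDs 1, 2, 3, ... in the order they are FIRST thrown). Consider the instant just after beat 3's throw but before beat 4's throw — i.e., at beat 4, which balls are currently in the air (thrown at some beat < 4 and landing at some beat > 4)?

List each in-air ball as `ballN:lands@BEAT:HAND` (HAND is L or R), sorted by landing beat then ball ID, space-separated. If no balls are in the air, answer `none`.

Answer: ball1:lands@5:R ball3:lands@7:R

Derivation:
Beat 0 (L): throw ball1 h=5 -> lands@5:R; in-air after throw: [b1@5:R]
Beat 1 (R): throw ball2 h=3 -> lands@4:L; in-air after throw: [b2@4:L b1@5:R]
Beat 2 (L): throw ball3 h=1 -> lands@3:R; in-air after throw: [b3@3:R b2@4:L b1@5:R]
Beat 3 (R): throw ball3 h=4 -> lands@7:R; in-air after throw: [b2@4:L b1@5:R b3@7:R]
Beat 4 (L): throw ball2 h=7 -> lands@11:R; in-air after throw: [b1@5:R b3@7:R b2@11:R]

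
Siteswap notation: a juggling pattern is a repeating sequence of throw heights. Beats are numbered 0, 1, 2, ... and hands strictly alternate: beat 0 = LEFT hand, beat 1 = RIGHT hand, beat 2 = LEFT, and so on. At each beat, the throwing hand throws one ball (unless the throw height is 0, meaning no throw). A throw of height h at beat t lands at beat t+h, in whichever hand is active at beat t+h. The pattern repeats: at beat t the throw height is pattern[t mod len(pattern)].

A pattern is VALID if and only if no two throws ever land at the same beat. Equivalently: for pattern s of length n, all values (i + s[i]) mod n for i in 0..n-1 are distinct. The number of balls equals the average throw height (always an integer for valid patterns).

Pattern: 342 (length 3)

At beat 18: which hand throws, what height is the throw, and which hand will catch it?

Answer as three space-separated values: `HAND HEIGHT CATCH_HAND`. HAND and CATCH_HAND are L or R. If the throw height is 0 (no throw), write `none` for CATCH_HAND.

Answer: L 3 R

Derivation:
Beat 18: 18 mod 2 = 0, so hand = L
Throw height = pattern[18 mod 3] = pattern[0] = 3
Lands at beat 18+3=21, 21 mod 2 = 1, so catch hand = R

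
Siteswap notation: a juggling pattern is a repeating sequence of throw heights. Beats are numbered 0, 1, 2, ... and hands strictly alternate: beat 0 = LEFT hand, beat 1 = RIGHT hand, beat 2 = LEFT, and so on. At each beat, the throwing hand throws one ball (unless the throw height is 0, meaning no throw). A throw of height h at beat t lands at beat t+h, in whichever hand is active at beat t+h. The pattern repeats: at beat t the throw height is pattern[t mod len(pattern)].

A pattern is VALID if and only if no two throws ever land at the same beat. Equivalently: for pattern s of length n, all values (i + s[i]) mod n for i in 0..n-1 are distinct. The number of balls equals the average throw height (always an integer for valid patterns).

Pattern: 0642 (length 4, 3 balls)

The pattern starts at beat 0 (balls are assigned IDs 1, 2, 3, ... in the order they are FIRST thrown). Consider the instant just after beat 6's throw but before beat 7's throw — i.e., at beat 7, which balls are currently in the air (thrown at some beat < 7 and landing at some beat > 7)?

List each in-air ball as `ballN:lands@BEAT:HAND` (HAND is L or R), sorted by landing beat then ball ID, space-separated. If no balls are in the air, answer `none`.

Beat 1 (R): throw ball1 h=6 -> lands@7:R; in-air after throw: [b1@7:R]
Beat 2 (L): throw ball2 h=4 -> lands@6:L; in-air after throw: [b2@6:L b1@7:R]
Beat 3 (R): throw ball3 h=2 -> lands@5:R; in-air after throw: [b3@5:R b2@6:L b1@7:R]
Beat 5 (R): throw ball3 h=6 -> lands@11:R; in-air after throw: [b2@6:L b1@7:R b3@11:R]
Beat 6 (L): throw ball2 h=4 -> lands@10:L; in-air after throw: [b1@7:R b2@10:L b3@11:R]
Beat 7 (R): throw ball1 h=2 -> lands@9:R; in-air after throw: [b1@9:R b2@10:L b3@11:R]

Answer: ball2:lands@10:L ball3:lands@11:R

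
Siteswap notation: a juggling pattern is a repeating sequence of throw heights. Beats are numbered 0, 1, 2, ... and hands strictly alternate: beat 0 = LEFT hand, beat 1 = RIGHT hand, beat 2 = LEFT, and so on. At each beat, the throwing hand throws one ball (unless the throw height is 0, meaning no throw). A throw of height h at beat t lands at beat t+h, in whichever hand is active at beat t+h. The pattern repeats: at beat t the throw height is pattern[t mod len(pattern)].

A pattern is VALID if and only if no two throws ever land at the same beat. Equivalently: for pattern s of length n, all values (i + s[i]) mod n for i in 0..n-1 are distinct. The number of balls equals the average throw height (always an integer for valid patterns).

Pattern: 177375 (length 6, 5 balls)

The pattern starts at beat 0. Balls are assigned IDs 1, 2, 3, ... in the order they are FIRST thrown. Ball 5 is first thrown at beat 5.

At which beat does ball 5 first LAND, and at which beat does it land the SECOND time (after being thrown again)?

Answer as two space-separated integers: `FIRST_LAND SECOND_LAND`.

Answer: 10 17

Derivation:
Beat 0 (L): throw ball1 h=1 -> lands@1:R; in-air after throw: [b1@1:R]
Beat 1 (R): throw ball1 h=7 -> lands@8:L; in-air after throw: [b1@8:L]
Beat 2 (L): throw ball2 h=7 -> lands@9:R; in-air after throw: [b1@8:L b2@9:R]
Beat 3 (R): throw ball3 h=3 -> lands@6:L; in-air after throw: [b3@6:L b1@8:L b2@9:R]
Beat 4 (L): throw ball4 h=7 -> lands@11:R; in-air after throw: [b3@6:L b1@8:L b2@9:R b4@11:R]
Beat 5 (R): throw ball5 h=5 -> lands@10:L; in-air after throw: [b3@6:L b1@8:L b2@9:R b5@10:L b4@11:R]
Beat 6 (L): throw ball3 h=1 -> lands@7:R; in-air after throw: [b3@7:R b1@8:L b2@9:R b5@10:L b4@11:R]
Beat 7 (R): throw ball3 h=7 -> lands@14:L; in-air after throw: [b1@8:L b2@9:R b5@10:L b4@11:R b3@14:L]
Beat 8 (L): throw ball1 h=7 -> lands@15:R; in-air after throw: [b2@9:R b5@10:L b4@11:R b3@14:L b1@15:R]
Beat 9 (R): throw ball2 h=3 -> lands@12:L; in-air after throw: [b5@10:L b4@11:R b2@12:L b3@14:L b1@15:R]
Beat 10 (L): throw ball5 h=7 -> lands@17:R; in-air after throw: [b4@11:R b2@12:L b3@14:L b1@15:R b5@17:R]
Beat 11 (R): throw ball4 h=5 -> lands@16:L; in-air after throw: [b2@12:L b3@14:L b1@15:R b4@16:L b5@17:R]
Beat 12 (L): throw ball2 h=1 -> lands@13:R; in-air after throw: [b2@13:R b3@14:L b1@15:R b4@16:L b5@17:R]
Beat 13 (R): throw ball2 h=7 -> lands@20:L; in-air after throw: [b3@14:L b1@15:R b4@16:L b5@17:R b2@20:L]
Beat 14 (L): throw ball3 h=7 -> lands@21:R; in-air after throw: [b1@15:R b4@16:L b5@17:R b2@20:L b3@21:R]
Beat 15 (R): throw ball1 h=3 -> lands@18:L; in-air after throw: [b4@16:L b5@17:R b1@18:L b2@20:L b3@21:R]
Beat 16 (L): throw ball4 h=7 -> lands@23:R; in-air after throw: [b5@17:R b1@18:L b2@20:L b3@21:R b4@23:R]
Beat 17 (R): throw ball5 h=5 -> lands@22:L; in-air after throw: [b1@18:L b2@20:L b3@21:R b5@22:L b4@23:R]
Ball 5: thrown@5 h=5 -> first land @10; rethrown@10 h=7 -> second land @17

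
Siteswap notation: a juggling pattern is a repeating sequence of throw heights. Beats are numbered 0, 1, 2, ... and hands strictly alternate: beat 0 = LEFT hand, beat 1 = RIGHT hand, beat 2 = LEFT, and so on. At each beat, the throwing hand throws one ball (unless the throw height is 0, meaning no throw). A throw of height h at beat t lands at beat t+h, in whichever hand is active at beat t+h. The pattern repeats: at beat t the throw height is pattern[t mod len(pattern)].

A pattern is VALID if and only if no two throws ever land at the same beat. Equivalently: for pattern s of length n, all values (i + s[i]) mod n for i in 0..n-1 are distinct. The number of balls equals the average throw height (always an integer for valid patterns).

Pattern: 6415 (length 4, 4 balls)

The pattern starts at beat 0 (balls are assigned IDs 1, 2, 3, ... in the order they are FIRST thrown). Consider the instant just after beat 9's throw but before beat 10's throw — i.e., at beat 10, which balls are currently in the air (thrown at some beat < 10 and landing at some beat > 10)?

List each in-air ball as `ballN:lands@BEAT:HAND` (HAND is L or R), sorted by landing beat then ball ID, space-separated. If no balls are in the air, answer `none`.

Beat 0 (L): throw ball1 h=6 -> lands@6:L; in-air after throw: [b1@6:L]
Beat 1 (R): throw ball2 h=4 -> lands@5:R; in-air after throw: [b2@5:R b1@6:L]
Beat 2 (L): throw ball3 h=1 -> lands@3:R; in-air after throw: [b3@3:R b2@5:R b1@6:L]
Beat 3 (R): throw ball3 h=5 -> lands@8:L; in-air after throw: [b2@5:R b1@6:L b3@8:L]
Beat 4 (L): throw ball4 h=6 -> lands@10:L; in-air after throw: [b2@5:R b1@6:L b3@8:L b4@10:L]
Beat 5 (R): throw ball2 h=4 -> lands@9:R; in-air after throw: [b1@6:L b3@8:L b2@9:R b4@10:L]
Beat 6 (L): throw ball1 h=1 -> lands@7:R; in-air after throw: [b1@7:R b3@8:L b2@9:R b4@10:L]
Beat 7 (R): throw ball1 h=5 -> lands@12:L; in-air after throw: [b3@8:L b2@9:R b4@10:L b1@12:L]
Beat 8 (L): throw ball3 h=6 -> lands@14:L; in-air after throw: [b2@9:R b4@10:L b1@12:L b3@14:L]
Beat 9 (R): throw ball2 h=4 -> lands@13:R; in-air after throw: [b4@10:L b1@12:L b2@13:R b3@14:L]
Beat 10 (L): throw ball4 h=1 -> lands@11:R; in-air after throw: [b4@11:R b1@12:L b2@13:R b3@14:L]

Answer: ball1:lands@12:L ball2:lands@13:R ball3:lands@14:L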